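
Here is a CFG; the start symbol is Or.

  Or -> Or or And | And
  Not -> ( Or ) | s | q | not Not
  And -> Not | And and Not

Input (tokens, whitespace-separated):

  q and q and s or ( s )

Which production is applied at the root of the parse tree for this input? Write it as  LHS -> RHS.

[Or [Or [And [And [And [Not q]] and [Not q]] and [Not s]]] or [And [Not ( [Or [And [Not s]]] )]]]

Or -> Or or And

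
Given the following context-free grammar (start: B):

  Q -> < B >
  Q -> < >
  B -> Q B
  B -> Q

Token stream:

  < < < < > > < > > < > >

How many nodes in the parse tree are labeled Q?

[B [Q < [B [Q < [B [Q < [B [Q < >]] >] [B [Q < >]]] >] [B [Q < >]]] >]]

6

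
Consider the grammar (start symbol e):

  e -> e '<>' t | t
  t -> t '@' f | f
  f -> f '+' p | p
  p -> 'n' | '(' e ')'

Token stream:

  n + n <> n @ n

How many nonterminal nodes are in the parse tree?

[e [e [t [f [f [p n]] + [p n]]]] <> [t [t [f [p n]]] @ [f [p n]]]]

13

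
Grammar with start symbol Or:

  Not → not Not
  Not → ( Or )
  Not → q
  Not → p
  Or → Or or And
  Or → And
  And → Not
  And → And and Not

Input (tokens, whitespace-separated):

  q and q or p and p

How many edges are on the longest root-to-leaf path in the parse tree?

5

[Or [Or [And [And [Not q]] and [Not q]]] or [And [And [Not p]] and [Not p]]]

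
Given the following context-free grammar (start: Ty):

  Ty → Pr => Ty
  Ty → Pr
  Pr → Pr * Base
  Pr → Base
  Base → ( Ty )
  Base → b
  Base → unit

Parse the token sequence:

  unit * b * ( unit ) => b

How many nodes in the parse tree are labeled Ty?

3

[Ty [Pr [Pr [Pr [Base unit]] * [Base b]] * [Base ( [Ty [Pr [Base unit]]] )]] => [Ty [Pr [Base b]]]]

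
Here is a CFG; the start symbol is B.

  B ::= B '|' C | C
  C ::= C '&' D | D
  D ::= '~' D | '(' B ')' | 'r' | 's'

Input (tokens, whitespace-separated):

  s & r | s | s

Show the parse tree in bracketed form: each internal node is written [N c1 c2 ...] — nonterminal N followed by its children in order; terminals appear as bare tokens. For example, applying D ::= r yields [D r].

[B [B [B [C [C [D s]] & [D r]]] | [C [D s]]] | [C [D s]]]

B
B | C
B | C | C
C | C | C
C & D | C | C
D & D | C | C
s & D | C | C
s & r | C | C
s & r | D | C
s & r | s | C
s & r | s | D
s & r | s | s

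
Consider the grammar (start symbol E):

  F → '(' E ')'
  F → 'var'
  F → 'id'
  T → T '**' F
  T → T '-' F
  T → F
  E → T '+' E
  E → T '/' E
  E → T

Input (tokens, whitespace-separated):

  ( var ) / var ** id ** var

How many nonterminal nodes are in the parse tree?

[E [T [F ( [E [T [F var]]] )]] / [E [T [T [T [F var]] ** [F id]] ** [F var]]]]

13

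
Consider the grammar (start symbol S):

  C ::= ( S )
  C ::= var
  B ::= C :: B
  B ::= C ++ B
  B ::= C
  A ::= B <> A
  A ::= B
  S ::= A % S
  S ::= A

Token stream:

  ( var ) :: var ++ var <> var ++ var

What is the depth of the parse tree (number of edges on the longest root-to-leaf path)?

[S [A [B [C ( [S [A [B [C var]]]] )] :: [B [C var] ++ [B [C var]]]] <> [A [B [C var] ++ [B [C var]]]]]]

8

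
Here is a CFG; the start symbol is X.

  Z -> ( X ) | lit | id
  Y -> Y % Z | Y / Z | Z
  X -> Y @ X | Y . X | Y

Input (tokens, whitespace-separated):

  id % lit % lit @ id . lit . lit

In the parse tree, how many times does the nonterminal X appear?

[X [Y [Y [Y [Z id]] % [Z lit]] % [Z lit]] @ [X [Y [Z id]] . [X [Y [Z lit]] . [X [Y [Z lit]]]]]]

4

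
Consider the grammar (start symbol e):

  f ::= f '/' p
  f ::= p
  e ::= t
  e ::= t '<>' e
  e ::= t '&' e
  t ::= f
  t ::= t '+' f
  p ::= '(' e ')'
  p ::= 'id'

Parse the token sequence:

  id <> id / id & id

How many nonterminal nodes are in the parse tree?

14

[e [t [f [p id]]] <> [e [t [f [f [p id]] / [p id]]] & [e [t [f [p id]]]]]]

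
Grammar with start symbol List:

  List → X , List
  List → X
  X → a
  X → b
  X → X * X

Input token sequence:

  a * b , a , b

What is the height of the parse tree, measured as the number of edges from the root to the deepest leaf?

[List [X [X a] * [X b]] , [List [X a] , [List [X b]]]]

4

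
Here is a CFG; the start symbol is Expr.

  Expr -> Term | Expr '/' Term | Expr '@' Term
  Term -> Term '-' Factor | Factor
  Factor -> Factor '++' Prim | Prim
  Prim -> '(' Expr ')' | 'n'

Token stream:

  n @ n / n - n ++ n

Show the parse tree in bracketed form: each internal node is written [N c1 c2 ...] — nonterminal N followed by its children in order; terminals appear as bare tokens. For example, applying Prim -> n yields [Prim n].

Expr
Expr / Term
Expr @ Term / Term
Term @ Term / Term
Factor @ Term / Term
Prim @ Term / Term
n @ Term / Term
n @ Factor / Term
n @ Prim / Term
n @ n / Term
n @ n / Term - Factor
n @ n / Factor - Factor
n @ n / Prim - Factor
n @ n / n - Factor
n @ n / n - Factor ++ Prim
n @ n / n - Prim ++ Prim
n @ n / n - n ++ Prim
n @ n / n - n ++ n

[Expr [Expr [Expr [Term [Factor [Prim n]]]] @ [Term [Factor [Prim n]]]] / [Term [Term [Factor [Prim n]]] - [Factor [Factor [Prim n]] ++ [Prim n]]]]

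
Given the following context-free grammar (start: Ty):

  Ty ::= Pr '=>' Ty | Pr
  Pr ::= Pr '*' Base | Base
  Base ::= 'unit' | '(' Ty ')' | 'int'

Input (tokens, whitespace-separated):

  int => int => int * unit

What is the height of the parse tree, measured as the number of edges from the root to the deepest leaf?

6

[Ty [Pr [Base int]] => [Ty [Pr [Base int]] => [Ty [Pr [Pr [Base int]] * [Base unit]]]]]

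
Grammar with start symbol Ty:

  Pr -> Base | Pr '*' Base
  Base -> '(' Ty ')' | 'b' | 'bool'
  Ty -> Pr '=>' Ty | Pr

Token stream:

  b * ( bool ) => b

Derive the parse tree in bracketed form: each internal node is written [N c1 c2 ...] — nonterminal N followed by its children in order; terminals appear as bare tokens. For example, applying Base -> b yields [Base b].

Ty
Pr => Ty
Pr * Base => Ty
Base * Base => Ty
b * Base => Ty
b * ( Ty ) => Ty
b * ( Pr ) => Ty
b * ( Base ) => Ty
b * ( bool ) => Ty
b * ( bool ) => Pr
b * ( bool ) => Base
b * ( bool ) => b

[Ty [Pr [Pr [Base b]] * [Base ( [Ty [Pr [Base bool]]] )]] => [Ty [Pr [Base b]]]]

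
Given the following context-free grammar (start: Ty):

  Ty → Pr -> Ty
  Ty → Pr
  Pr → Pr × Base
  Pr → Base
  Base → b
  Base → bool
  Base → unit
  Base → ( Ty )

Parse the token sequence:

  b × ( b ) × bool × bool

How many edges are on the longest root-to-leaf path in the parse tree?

8

[Ty [Pr [Pr [Pr [Pr [Base b]] × [Base ( [Ty [Pr [Base b]]] )]] × [Base bool]] × [Base bool]]]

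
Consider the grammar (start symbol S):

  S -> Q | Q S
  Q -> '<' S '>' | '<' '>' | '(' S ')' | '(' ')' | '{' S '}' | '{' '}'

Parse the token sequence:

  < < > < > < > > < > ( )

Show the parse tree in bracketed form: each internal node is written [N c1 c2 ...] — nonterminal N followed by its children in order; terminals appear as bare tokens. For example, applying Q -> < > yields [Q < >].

S
Q S
< S > S
< Q S > S
< < > S > S
< < > Q S > S
< < > < > S > S
< < > < > Q > S
< < > < > < > > S
< < > < > < > > Q S
< < > < > < > > < > S
< < > < > < > > < > Q
< < > < > < > > < > ( )

[S [Q < [S [Q < >] [S [Q < >] [S [Q < >]]]] >] [S [Q < >] [S [Q ( )]]]]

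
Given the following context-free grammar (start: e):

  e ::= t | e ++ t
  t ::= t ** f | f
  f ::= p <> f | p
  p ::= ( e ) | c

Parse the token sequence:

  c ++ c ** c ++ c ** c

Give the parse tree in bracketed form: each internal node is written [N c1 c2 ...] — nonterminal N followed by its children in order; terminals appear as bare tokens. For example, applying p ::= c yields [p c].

e
e ++ t
e ++ t ++ t
t ++ t ++ t
f ++ t ++ t
p ++ t ++ t
c ++ t ++ t
c ++ t ** f ++ t
c ++ f ** f ++ t
c ++ p ** f ++ t
c ++ c ** f ++ t
c ++ c ** p ++ t
c ++ c ** c ++ t
c ++ c ** c ++ t ** f
c ++ c ** c ++ f ** f
c ++ c ** c ++ p ** f
c ++ c ** c ++ c ** f
c ++ c ** c ++ c ** p
c ++ c ** c ++ c ** c

[e [e [e [t [f [p c]]]] ++ [t [t [f [p c]]] ** [f [p c]]]] ++ [t [t [f [p c]]] ** [f [p c]]]]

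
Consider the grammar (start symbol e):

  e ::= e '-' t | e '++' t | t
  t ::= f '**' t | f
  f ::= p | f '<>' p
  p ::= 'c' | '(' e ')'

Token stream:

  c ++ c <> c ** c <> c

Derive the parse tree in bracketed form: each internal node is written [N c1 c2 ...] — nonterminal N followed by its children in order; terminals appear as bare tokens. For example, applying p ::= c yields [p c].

e
e ++ t
t ++ t
f ++ t
p ++ t
c ++ t
c ++ f ** t
c ++ f <> p ** t
c ++ p <> p ** t
c ++ c <> p ** t
c ++ c <> c ** t
c ++ c <> c ** f
c ++ c <> c ** f <> p
c ++ c <> c ** p <> p
c ++ c <> c ** c <> p
c ++ c <> c ** c <> c

[e [e [t [f [p c]]]] ++ [t [f [f [p c]] <> [p c]] ** [t [f [f [p c]] <> [p c]]]]]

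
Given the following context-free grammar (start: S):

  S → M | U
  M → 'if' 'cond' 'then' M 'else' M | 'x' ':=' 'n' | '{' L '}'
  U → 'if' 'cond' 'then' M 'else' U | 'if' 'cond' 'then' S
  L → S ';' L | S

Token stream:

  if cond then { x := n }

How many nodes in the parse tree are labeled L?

[S [U if cond then [S [M { [L [S [M x := n]]] }]]]]

1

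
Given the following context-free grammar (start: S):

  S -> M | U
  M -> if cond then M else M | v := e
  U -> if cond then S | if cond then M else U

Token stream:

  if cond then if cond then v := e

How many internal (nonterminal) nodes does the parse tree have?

[S [U if cond then [S [U if cond then [S [M v := e]]]]]]

6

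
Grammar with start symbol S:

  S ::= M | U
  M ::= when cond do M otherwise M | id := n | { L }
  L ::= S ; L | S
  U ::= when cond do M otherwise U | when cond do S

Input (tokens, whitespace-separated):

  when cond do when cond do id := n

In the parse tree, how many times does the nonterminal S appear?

3

[S [U when cond do [S [U when cond do [S [M id := n]]]]]]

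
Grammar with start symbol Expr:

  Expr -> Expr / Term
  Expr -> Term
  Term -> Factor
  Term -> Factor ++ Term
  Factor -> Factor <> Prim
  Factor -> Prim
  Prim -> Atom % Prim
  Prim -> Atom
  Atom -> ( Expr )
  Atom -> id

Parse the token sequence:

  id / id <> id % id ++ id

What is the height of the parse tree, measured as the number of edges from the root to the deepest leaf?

6

[Expr [Expr [Term [Factor [Prim [Atom id]]]]] / [Term [Factor [Factor [Prim [Atom id]]] <> [Prim [Atom id] % [Prim [Atom id]]]] ++ [Term [Factor [Prim [Atom id]]]]]]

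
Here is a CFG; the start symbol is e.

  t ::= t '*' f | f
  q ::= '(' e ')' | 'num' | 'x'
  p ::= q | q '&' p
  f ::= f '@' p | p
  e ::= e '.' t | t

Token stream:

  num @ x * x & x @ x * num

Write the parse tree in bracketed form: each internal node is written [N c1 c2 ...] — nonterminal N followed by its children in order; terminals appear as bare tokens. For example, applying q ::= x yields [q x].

e
t
t * f
t * f * f
f * f * f
f @ p * f * f
p @ p * f * f
q @ p * f * f
num @ p * f * f
num @ q * f * f
num @ x * f * f
num @ x * f @ p * f
num @ x * p @ p * f
num @ x * q & p @ p * f
num @ x * x & p @ p * f
num @ x * x & q @ p * f
num @ x * x & x @ p * f
num @ x * x & x @ q * f
num @ x * x & x @ x * f
num @ x * x & x @ x * p
num @ x * x & x @ x * q
num @ x * x & x @ x * num

[e [t [t [t [f [f [p [q num]]] @ [p [q x]]]] * [f [f [p [q x] & [p [q x]]]] @ [p [q x]]]] * [f [p [q num]]]]]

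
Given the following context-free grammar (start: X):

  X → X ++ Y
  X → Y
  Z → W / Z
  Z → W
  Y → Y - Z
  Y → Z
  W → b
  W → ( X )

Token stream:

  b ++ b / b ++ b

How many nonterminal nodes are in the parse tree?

[X [X [X [Y [Z [W b]]]] ++ [Y [Z [W b] / [Z [W b]]]]] ++ [Y [Z [W b]]]]

14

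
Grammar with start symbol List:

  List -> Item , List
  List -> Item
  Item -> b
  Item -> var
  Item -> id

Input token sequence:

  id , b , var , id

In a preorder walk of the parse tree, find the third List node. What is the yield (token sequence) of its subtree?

var , id

[List [Item id] , [List [Item b] , [List [Item var] , [List [Item id]]]]]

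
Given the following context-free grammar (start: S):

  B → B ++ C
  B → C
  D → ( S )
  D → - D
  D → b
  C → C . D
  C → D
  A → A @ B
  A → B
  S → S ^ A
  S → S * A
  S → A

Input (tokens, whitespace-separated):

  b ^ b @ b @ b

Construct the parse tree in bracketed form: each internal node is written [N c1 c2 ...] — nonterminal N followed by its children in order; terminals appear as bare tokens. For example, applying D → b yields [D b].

[S [S [A [B [C [D b]]]]] ^ [A [A [A [B [C [D b]]]] @ [B [C [D b]]]] @ [B [C [D b]]]]]

S
S ^ A
A ^ A
B ^ A
C ^ A
D ^ A
b ^ A
b ^ A @ B
b ^ A @ B @ B
b ^ B @ B @ B
b ^ C @ B @ B
b ^ D @ B @ B
b ^ b @ B @ B
b ^ b @ C @ B
b ^ b @ D @ B
b ^ b @ b @ B
b ^ b @ b @ C
b ^ b @ b @ D
b ^ b @ b @ b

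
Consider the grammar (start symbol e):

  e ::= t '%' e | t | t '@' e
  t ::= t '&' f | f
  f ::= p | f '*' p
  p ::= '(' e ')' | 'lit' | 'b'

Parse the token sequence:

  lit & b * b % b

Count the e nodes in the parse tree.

[e [t [t [f [p lit]]] & [f [f [p b]] * [p b]]] % [e [t [f [p b]]]]]

2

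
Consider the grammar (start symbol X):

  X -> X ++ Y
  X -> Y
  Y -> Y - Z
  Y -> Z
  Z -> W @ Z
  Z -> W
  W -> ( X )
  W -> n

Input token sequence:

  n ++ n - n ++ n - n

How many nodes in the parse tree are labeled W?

[X [X [X [Y [Z [W n]]]] ++ [Y [Y [Z [W n]]] - [Z [W n]]]] ++ [Y [Y [Z [W n]]] - [Z [W n]]]]

5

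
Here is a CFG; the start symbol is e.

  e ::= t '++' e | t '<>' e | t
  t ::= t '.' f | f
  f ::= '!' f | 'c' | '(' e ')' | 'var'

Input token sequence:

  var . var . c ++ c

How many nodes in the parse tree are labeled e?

[e [t [t [t [f var]] . [f var]] . [f c]] ++ [e [t [f c]]]]

2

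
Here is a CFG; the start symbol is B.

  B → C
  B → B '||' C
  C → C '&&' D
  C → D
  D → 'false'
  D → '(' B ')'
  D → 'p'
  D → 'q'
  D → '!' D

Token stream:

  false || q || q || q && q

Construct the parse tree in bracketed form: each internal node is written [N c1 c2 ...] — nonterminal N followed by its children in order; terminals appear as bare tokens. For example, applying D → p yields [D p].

B
B || C
B || C || C
B || C || C || C
C || C || C || C
D || C || C || C
false || C || C || C
false || D || C || C
false || q || C || C
false || q || D || C
false || q || q || C
false || q || q || C && D
false || q || q || D && D
false || q || q || q && D
false || q || q || q && q

[B [B [B [B [C [D false]]] || [C [D q]]] || [C [D q]]] || [C [C [D q]] && [D q]]]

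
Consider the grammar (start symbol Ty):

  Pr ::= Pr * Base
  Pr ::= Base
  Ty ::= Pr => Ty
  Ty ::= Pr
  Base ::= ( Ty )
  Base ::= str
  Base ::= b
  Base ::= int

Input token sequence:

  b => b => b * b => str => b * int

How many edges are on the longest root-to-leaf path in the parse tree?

8

[Ty [Pr [Base b]] => [Ty [Pr [Base b]] => [Ty [Pr [Pr [Base b]] * [Base b]] => [Ty [Pr [Base str]] => [Ty [Pr [Pr [Base b]] * [Base int]]]]]]]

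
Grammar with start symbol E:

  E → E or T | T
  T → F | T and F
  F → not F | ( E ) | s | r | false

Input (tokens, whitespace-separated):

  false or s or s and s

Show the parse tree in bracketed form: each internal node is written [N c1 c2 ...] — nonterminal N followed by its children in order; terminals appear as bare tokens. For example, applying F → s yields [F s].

[E [E [E [T [F false]]] or [T [F s]]] or [T [T [F s]] and [F s]]]

E
E or T
E or T or T
T or T or T
F or T or T
false or T or T
false or F or T
false or s or T
false or s or T and F
false or s or F and F
false or s or s and F
false or s or s and s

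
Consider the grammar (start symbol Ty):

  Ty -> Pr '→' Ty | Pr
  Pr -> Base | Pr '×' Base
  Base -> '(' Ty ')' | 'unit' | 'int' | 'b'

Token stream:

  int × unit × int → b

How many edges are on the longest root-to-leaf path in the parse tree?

[Ty [Pr [Pr [Pr [Base int]] × [Base unit]] × [Base int]] → [Ty [Pr [Base b]]]]

5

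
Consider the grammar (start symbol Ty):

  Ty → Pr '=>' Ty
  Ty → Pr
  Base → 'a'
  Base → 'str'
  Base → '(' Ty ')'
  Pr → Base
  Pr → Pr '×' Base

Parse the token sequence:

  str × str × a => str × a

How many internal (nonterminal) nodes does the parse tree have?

[Ty [Pr [Pr [Pr [Base str]] × [Base str]] × [Base a]] => [Ty [Pr [Pr [Base str]] × [Base a]]]]

12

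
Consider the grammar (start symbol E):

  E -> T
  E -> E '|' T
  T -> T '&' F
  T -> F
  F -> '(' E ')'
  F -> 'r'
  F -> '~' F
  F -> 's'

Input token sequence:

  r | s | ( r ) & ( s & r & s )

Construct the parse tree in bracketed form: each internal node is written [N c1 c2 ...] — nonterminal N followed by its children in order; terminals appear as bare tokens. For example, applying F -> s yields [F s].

E
E | T
E | T | T
T | T | T
F | T | T
r | T | T
r | F | T
r | s | T
r | s | T & F
r | s | F & F
r | s | ( E ) & F
r | s | ( T ) & F
r | s | ( F ) & F
r | s | ( r ) & F
r | s | ( r ) & ( E )
r | s | ( r ) & ( T )
r | s | ( r ) & ( T & F )
r | s | ( r ) & ( T & F & F )
r | s | ( r ) & ( F & F & F )
r | s | ( r ) & ( s & F & F )
r | s | ( r ) & ( s & r & F )
r | s | ( r ) & ( s & r & s )

[E [E [E [T [F r]]] | [T [F s]]] | [T [T [F ( [E [T [F r]]] )]] & [F ( [E [T [T [T [F s]] & [F r]] & [F s]]] )]]]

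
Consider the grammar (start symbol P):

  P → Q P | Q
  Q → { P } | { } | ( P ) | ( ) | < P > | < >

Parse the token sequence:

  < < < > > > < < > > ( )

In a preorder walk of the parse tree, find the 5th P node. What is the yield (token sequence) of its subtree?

[P [Q < [P [Q < [P [Q < >]] >]] >] [P [Q < [P [Q < >]] >] [P [Q ( )]]]]

< >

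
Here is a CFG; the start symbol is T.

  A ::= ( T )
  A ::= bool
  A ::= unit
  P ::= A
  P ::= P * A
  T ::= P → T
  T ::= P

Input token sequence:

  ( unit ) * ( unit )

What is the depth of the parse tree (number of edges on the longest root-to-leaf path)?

7

[T [P [P [A ( [T [P [A unit]]] )]] * [A ( [T [P [A unit]]] )]]]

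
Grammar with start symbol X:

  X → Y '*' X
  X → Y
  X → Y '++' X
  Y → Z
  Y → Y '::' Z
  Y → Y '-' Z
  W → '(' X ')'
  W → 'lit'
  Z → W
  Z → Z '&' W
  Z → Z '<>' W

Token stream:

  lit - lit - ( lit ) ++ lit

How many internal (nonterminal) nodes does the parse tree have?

[X [Y [Y [Y [Z [W lit]]] - [Z [W lit]]] - [Z [W ( [X [Y [Z [W lit]]]] )]]] ++ [X [Y [Z [W lit]]]]]

18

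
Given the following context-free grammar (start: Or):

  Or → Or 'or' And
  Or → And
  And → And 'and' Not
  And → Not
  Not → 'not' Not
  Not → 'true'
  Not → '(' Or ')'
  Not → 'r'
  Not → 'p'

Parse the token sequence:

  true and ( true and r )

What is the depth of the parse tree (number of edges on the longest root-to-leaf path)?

[Or [And [And [Not true]] and [Not ( [Or [And [And [Not true]] and [Not r]]] )]]]

7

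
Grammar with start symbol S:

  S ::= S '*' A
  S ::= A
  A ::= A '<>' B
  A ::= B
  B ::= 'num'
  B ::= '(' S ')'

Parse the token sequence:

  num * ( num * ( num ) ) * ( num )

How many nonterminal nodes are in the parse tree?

[S [S [S [A [B num]]] * [A [B ( [S [S [A [B num]]] * [A [B ( [S [A [B num]]] )]]] )]]] * [A [B ( [S [A [B num]]] )]]]

21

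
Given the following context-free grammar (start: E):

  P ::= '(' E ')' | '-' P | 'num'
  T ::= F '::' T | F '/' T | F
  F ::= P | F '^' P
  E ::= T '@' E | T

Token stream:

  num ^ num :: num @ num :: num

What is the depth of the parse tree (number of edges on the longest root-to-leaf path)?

6

[E [T [F [F [P num]] ^ [P num]] :: [T [F [P num]]]] @ [E [T [F [P num]] :: [T [F [P num]]]]]]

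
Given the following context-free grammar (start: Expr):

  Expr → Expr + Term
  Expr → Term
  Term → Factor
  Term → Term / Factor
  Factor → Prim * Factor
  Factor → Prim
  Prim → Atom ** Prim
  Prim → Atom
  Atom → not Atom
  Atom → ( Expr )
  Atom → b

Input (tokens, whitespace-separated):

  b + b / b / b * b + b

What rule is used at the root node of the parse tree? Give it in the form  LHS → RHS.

Expr → Expr + Term

[Expr [Expr [Expr [Term [Factor [Prim [Atom b]]]]] + [Term [Term [Term [Factor [Prim [Atom b]]]] / [Factor [Prim [Atom b]]]] / [Factor [Prim [Atom b]] * [Factor [Prim [Atom b]]]]]] + [Term [Factor [Prim [Atom b]]]]]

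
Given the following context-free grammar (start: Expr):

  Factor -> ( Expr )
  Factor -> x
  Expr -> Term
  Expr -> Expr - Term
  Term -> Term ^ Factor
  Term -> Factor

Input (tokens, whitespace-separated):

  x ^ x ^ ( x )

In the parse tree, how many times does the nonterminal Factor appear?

4

[Expr [Term [Term [Term [Factor x]] ^ [Factor x]] ^ [Factor ( [Expr [Term [Factor x]]] )]]]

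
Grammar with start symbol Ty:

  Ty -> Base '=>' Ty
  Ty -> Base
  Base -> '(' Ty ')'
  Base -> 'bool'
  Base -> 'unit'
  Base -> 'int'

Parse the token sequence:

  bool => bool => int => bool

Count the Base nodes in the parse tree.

4

[Ty [Base bool] => [Ty [Base bool] => [Ty [Base int] => [Ty [Base bool]]]]]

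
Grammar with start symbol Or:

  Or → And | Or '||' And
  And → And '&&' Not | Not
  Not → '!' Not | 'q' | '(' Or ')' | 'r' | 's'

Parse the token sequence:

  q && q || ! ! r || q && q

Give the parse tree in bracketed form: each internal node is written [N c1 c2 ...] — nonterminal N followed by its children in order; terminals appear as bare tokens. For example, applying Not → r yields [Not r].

[Or [Or [Or [And [And [Not q]] && [Not q]]] || [And [Not ! [Not ! [Not r]]]]] || [And [And [Not q]] && [Not q]]]

Or
Or || And
Or || And || And
And || And || And
And && Not || And || And
Not && Not || And || And
q && Not || And || And
q && q || And || And
q && q || Not || And
q && q || ! Not || And
q && q || ! ! Not || And
q && q || ! ! r || And
q && q || ! ! r || And && Not
q && q || ! ! r || Not && Not
q && q || ! ! r || q && Not
q && q || ! ! r || q && q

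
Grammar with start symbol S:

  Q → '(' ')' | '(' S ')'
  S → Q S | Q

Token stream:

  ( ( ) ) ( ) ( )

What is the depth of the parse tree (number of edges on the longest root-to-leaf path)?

[S [Q ( [S [Q ( )]] )] [S [Q ( )] [S [Q ( )]]]]

4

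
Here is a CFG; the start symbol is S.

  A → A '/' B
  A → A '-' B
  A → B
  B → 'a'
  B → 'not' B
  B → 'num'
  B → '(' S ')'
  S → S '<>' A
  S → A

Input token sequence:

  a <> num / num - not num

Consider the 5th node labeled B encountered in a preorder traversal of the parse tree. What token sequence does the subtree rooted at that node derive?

num

[S [S [A [B a]]] <> [A [A [A [B num]] / [B num]] - [B not [B num]]]]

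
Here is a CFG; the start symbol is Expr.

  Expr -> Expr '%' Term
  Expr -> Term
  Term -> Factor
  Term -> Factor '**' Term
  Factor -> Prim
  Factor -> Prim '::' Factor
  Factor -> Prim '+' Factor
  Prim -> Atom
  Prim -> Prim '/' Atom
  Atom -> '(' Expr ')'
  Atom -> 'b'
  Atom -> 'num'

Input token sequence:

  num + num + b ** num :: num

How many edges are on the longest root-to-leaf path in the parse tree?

7

[Expr [Term [Factor [Prim [Atom num]] + [Factor [Prim [Atom num]] + [Factor [Prim [Atom b]]]]] ** [Term [Factor [Prim [Atom num]] :: [Factor [Prim [Atom num]]]]]]]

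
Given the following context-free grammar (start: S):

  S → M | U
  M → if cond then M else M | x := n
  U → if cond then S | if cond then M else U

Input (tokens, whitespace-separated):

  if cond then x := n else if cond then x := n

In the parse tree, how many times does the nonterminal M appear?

2

[S [U if cond then [M x := n] else [U if cond then [S [M x := n]]]]]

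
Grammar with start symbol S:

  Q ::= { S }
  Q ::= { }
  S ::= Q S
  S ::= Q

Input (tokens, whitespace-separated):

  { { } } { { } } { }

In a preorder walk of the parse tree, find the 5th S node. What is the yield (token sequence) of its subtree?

{ }

[S [Q { [S [Q { }]] }] [S [Q { [S [Q { }]] }] [S [Q { }]]]]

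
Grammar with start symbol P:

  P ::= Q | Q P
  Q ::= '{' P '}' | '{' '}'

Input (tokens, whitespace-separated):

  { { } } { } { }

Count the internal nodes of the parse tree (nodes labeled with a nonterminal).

[P [Q { [P [Q { }]] }] [P [Q { }] [P [Q { }]]]]

8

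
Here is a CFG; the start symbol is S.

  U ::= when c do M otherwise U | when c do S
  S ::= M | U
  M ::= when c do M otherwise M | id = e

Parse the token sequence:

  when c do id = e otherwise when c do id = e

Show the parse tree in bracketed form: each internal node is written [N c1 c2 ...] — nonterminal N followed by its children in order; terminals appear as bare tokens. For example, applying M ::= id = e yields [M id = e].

[S [U when c do [M id = e] otherwise [U when c do [S [M id = e]]]]]

S
U
when c do M otherwise U
when c do id = e otherwise U
when c do id = e otherwise when c do S
when c do id = e otherwise when c do M
when c do id = e otherwise when c do id = e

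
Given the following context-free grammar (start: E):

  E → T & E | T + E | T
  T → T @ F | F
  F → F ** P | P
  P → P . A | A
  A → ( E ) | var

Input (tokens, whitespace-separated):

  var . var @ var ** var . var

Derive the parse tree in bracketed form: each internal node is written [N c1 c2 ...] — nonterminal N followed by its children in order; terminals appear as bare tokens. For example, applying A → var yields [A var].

[E [T [T [F [P [P [A var]] . [A var]]]] @ [F [F [P [A var]]] ** [P [P [A var]] . [A var]]]]]

E
T
T @ F
F @ F
P @ F
P . A @ F
A . A @ F
var . A @ F
var . var @ F
var . var @ F ** P
var . var @ P ** P
var . var @ A ** P
var . var @ var ** P
var . var @ var ** P . A
var . var @ var ** A . A
var . var @ var ** var . A
var . var @ var ** var . var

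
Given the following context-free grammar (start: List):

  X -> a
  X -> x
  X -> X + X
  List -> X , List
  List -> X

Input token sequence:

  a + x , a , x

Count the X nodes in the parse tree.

[List [X [X a] + [X x]] , [List [X a] , [List [X x]]]]

5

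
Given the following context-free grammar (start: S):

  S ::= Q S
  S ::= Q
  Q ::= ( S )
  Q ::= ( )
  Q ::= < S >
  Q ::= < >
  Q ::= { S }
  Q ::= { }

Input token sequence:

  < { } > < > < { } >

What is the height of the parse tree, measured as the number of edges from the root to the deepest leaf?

[S [Q < [S [Q { }]] >] [S [Q < >] [S [Q < [S [Q { }]] >]]]]

6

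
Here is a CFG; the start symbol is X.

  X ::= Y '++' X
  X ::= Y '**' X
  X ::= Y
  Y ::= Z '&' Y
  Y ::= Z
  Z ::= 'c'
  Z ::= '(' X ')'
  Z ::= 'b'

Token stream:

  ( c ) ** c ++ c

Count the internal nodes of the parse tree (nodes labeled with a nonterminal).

12

[X [Y [Z ( [X [Y [Z c]]] )]] ** [X [Y [Z c]] ++ [X [Y [Z c]]]]]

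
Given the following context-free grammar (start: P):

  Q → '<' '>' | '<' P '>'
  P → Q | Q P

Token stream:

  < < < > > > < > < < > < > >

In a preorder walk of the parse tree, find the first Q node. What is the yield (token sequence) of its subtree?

< < < > > >

[P [Q < [P [Q < [P [Q < >]] >]] >] [P [Q < >] [P [Q < [P [Q < >] [P [Q < >]]] >]]]]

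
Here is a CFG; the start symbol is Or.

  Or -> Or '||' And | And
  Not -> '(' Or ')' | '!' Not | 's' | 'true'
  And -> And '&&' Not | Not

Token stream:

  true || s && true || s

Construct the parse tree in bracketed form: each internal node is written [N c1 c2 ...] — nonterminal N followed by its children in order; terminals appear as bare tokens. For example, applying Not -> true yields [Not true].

[Or [Or [Or [And [Not true]]] || [And [And [Not s]] && [Not true]]] || [And [Not s]]]

Or
Or || And
Or || And || And
And || And || And
Not || And || And
true || And || And
true || And && Not || And
true || Not && Not || And
true || s && Not || And
true || s && true || And
true || s && true || Not
true || s && true || s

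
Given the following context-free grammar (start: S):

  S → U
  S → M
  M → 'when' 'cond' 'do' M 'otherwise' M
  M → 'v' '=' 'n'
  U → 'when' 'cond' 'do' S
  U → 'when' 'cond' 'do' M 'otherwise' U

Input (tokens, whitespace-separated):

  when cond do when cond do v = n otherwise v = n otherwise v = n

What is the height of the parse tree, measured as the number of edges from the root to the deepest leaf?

[S [M when cond do [M when cond do [M v = n] otherwise [M v = n]] otherwise [M v = n]]]

4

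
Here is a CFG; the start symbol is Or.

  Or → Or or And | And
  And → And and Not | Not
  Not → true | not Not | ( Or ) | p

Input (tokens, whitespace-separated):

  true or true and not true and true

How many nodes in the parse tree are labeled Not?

5

[Or [Or [And [Not true]]] or [And [And [And [Not true]] and [Not not [Not true]]] and [Not true]]]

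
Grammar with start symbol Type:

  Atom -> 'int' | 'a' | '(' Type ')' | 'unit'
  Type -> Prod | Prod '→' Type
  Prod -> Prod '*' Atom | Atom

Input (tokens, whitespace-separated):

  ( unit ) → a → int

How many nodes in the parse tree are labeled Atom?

[Type [Prod [Atom ( [Type [Prod [Atom unit]]] )]] → [Type [Prod [Atom a]] → [Type [Prod [Atom int]]]]]

4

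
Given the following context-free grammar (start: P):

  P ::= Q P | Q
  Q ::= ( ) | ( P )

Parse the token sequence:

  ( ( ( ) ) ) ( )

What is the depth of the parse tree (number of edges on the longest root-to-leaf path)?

6

[P [Q ( [P [Q ( [P [Q ( )]] )]] )] [P [Q ( )]]]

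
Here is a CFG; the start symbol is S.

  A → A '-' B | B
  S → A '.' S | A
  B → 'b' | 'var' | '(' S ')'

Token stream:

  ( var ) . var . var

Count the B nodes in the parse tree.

4

[S [A [B ( [S [A [B var]]] )]] . [S [A [B var]] . [S [A [B var]]]]]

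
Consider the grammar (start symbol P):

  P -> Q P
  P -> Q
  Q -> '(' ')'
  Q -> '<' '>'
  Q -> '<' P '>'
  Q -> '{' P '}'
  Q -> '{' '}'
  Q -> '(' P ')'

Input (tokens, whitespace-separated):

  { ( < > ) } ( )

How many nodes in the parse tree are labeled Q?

4

[P [Q { [P [Q ( [P [Q < >]] )]] }] [P [Q ( )]]]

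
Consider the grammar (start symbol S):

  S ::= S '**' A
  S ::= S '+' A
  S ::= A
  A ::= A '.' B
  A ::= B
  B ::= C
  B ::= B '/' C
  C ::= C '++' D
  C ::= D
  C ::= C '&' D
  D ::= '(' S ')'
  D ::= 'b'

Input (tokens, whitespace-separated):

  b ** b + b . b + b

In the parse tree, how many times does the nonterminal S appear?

[S [S [S [S [A [B [C [D b]]]]] ** [A [B [C [D b]]]]] + [A [A [B [C [D b]]]] . [B [C [D b]]]]] + [A [B [C [D b]]]]]

4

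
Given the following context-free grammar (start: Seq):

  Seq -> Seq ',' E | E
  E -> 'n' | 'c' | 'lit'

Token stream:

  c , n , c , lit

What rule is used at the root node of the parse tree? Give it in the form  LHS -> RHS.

Seq -> Seq ',' E

[Seq [Seq [Seq [Seq [E c]] , [E n]] , [E c]] , [E lit]]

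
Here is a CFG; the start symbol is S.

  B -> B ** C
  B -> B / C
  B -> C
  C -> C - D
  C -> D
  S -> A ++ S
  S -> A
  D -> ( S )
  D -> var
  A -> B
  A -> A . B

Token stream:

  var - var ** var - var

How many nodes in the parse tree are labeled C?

4

[S [A [B [B [C [C [D var]] - [D var]]] ** [C [C [D var]] - [D var]]]]]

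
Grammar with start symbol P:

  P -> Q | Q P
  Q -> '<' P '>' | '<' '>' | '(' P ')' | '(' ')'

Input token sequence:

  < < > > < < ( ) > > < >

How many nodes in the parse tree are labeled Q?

6

[P [Q < [P [Q < >]] >] [P [Q < [P [Q < [P [Q ( )]] >]] >] [P [Q < >]]]]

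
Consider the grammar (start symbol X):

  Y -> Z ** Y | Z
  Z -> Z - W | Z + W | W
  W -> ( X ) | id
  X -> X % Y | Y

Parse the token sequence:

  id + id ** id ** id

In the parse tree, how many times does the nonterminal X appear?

[X [Y [Z [Z [W id]] + [W id]] ** [Y [Z [W id]] ** [Y [Z [W id]]]]]]

1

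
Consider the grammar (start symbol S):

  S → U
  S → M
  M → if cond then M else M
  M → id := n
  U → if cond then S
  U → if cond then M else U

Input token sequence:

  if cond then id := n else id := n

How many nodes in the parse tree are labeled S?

[S [M if cond then [M id := n] else [M id := n]]]

1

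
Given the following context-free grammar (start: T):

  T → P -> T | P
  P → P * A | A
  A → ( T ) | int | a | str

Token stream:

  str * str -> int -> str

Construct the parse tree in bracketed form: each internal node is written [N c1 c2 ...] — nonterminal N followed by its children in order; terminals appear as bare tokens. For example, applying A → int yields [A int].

[T [P [P [A str]] * [A str]] -> [T [P [A int]] -> [T [P [A str]]]]]

T
P -> T
P * A -> T
A * A -> T
str * A -> T
str * str -> T
str * str -> P -> T
str * str -> A -> T
str * str -> int -> T
str * str -> int -> P
str * str -> int -> A
str * str -> int -> str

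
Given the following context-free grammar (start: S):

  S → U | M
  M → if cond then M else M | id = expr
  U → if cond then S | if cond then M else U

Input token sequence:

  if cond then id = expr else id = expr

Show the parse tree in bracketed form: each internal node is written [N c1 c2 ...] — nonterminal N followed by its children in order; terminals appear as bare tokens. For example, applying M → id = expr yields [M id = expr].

[S [M if cond then [M id = expr] else [M id = expr]]]

S
M
if cond then M else M
if cond then id = expr else M
if cond then id = expr else id = expr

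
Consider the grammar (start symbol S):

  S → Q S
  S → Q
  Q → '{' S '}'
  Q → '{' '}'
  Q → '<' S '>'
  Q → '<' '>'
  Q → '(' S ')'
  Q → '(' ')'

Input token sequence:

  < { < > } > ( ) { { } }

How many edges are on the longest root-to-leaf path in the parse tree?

[S [Q < [S [Q { [S [Q < >]] }]] >] [S [Q ( )] [S [Q { [S [Q { }]] }]]]]

6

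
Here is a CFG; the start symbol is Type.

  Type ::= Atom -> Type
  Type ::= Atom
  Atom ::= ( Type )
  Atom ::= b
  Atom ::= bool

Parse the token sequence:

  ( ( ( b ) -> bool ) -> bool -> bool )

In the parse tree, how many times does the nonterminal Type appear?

[Type [Atom ( [Type [Atom ( [Type [Atom ( [Type [Atom b]] )] -> [Type [Atom bool]]] )] -> [Type [Atom bool] -> [Type [Atom bool]]]] )]]

7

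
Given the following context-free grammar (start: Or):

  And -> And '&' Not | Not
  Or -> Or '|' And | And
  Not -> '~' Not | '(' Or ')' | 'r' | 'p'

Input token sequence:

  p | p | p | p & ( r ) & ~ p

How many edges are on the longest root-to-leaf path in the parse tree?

7

[Or [Or [Or [Or [And [Not p]]] | [And [Not p]]] | [And [Not p]]] | [And [And [And [Not p]] & [Not ( [Or [And [Not r]]] )]] & [Not ~ [Not p]]]]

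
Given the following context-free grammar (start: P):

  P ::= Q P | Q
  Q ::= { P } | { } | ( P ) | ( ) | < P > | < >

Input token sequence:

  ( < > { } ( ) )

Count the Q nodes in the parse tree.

[P [Q ( [P [Q < >] [P [Q { }] [P [Q ( )]]]] )]]

4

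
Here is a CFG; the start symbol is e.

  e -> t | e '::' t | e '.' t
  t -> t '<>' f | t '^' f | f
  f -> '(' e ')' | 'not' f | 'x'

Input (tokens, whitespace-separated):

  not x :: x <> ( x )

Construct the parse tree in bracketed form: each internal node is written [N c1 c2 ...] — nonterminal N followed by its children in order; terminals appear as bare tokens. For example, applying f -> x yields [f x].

[e [e [t [f not [f x]]]] :: [t [t [f x]] <> [f ( [e [t [f x]]] )]]]

e
e :: t
t :: t
f :: t
not f :: t
not x :: t
not x :: t <> f
not x :: f <> f
not x :: x <> f
not x :: x <> ( e )
not x :: x <> ( t )
not x :: x <> ( f )
not x :: x <> ( x )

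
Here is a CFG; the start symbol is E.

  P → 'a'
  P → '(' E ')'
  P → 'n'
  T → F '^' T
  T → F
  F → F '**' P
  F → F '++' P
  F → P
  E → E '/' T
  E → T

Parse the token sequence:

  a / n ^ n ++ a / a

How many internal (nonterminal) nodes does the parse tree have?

[E [E [E [T [F [P a]]]] / [T [F [P n]] ^ [T [F [F [P n]] ++ [P a]]]]] / [T [F [P a]]]]

17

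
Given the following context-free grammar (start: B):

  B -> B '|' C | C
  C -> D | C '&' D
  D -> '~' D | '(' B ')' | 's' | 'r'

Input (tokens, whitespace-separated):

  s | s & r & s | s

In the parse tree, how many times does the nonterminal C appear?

[B [B [B [C [D s]]] | [C [C [C [D s]] & [D r]] & [D s]]] | [C [D s]]]

5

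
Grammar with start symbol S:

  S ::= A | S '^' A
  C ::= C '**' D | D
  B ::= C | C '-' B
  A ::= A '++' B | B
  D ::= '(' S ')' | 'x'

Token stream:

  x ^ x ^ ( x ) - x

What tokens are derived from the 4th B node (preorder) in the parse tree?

x

[S [S [S [A [B [C [D x]]]]] ^ [A [B [C [D x]]]]] ^ [A [B [C [D ( [S [A [B [C [D x]]]]] )]] - [B [C [D x]]]]]]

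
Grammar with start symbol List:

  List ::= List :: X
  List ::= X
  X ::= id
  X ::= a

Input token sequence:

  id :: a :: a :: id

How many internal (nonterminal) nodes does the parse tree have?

[List [List [List [List [X id]] :: [X a]] :: [X a]] :: [X id]]

8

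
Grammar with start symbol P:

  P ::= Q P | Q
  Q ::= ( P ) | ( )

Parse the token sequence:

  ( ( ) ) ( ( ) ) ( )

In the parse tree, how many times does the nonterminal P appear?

5

[P [Q ( [P [Q ( )]] )] [P [Q ( [P [Q ( )]] )] [P [Q ( )]]]]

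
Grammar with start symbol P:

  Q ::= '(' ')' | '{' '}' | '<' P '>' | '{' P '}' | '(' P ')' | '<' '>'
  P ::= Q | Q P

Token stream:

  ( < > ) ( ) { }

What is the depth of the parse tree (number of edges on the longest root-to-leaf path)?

4

[P [Q ( [P [Q < >]] )] [P [Q ( )] [P [Q { }]]]]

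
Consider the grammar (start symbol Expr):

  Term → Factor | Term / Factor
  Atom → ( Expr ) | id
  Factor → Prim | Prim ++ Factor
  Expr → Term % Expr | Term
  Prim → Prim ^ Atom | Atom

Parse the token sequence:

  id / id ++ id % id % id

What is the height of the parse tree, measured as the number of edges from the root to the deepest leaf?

7

[Expr [Term [Term [Factor [Prim [Atom id]]]] / [Factor [Prim [Atom id]] ++ [Factor [Prim [Atom id]]]]] % [Expr [Term [Factor [Prim [Atom id]]]] % [Expr [Term [Factor [Prim [Atom id]]]]]]]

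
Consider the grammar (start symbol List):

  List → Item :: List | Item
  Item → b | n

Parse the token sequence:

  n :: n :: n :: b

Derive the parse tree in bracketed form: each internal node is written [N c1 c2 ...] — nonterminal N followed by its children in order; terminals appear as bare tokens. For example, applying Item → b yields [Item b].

[List [Item n] :: [List [Item n] :: [List [Item n] :: [List [Item b]]]]]

List
Item :: List
n :: List
n :: Item :: List
n :: n :: List
n :: n :: Item :: List
n :: n :: n :: List
n :: n :: n :: Item
n :: n :: n :: b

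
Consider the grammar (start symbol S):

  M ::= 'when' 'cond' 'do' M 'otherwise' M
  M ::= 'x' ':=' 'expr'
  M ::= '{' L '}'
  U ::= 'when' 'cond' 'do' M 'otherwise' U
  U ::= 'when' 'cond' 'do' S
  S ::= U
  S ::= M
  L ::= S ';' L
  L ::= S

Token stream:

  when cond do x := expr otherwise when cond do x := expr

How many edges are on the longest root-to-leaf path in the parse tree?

5

[S [U when cond do [M x := expr] otherwise [U when cond do [S [M x := expr]]]]]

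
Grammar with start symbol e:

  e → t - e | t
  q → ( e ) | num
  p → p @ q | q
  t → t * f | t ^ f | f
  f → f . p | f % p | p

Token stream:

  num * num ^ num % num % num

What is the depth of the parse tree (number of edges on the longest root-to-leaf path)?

[e [t [t [t [f [p [q num]]]] * [f [p [q num]]]] ^ [f [f [f [p [q num]]] % [p [q num]]] % [p [q num]]]]]

7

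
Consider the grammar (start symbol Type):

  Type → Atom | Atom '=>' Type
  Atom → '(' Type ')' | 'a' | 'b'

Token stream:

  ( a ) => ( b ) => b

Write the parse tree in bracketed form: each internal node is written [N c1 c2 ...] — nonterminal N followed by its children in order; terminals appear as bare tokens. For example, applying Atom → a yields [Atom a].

Type
Atom => Type
( Type ) => Type
( Atom ) => Type
( a ) => Type
( a ) => Atom => Type
( a ) => ( Type ) => Type
( a ) => ( Atom ) => Type
( a ) => ( b ) => Type
( a ) => ( b ) => Atom
( a ) => ( b ) => b

[Type [Atom ( [Type [Atom a]] )] => [Type [Atom ( [Type [Atom b]] )] => [Type [Atom b]]]]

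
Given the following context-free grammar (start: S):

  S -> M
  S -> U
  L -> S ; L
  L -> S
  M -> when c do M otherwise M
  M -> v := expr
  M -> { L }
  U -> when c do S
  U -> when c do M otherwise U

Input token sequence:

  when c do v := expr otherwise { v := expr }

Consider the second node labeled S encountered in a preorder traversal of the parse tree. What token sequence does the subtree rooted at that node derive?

v := expr

[S [M when c do [M v := expr] otherwise [M { [L [S [M v := expr]]] }]]]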